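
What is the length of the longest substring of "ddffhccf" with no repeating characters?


Input: "ddffhccf"
Sliding window (track last position of each char):
  Position 0 ('d'): window [0,0] length 1 -- new best
  Position 1 ('d'): repeat (last at 0), move window start to 1
  Position 1 ('d'): window [1,1] length 1
  Position 2 ('f'): window [1,2] length 2 -- new best
  Position 3 ('f'): repeat (last at 2), move window start to 3
  Position 3 ('f'): window [3,3] length 1
  Position 4 ('h'): window [3,4] length 2
  Position 5 ('c'): window [3,5] length 3 -- new best
  Position 6 ('c'): repeat (last at 5), move window start to 6
  Position 6 ('c'): window [6,6] length 1
  Position 7 ('f'): window [6,7] length 2
Longest substring with no repeats: "fhc" with length 3

3


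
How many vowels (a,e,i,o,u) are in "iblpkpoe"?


Input: iblpkpoe
Checking each character:
  'i' at position 0: vowel (running total: 1)
  'b' at position 1: consonant
  'l' at position 2: consonant
  'p' at position 3: consonant
  'k' at position 4: consonant
  'p' at position 5: consonant
  'o' at position 6: vowel (running total: 2)
  'e' at position 7: vowel (running total: 3)
Total vowels: 3

3


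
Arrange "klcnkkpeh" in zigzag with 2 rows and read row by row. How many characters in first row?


Zigzag "klcnkkpeh" into 2 rows:
Placing characters:
  'k' => row 0
  'l' => row 1
  'c' => row 0
  'n' => row 1
  'k' => row 0
  'k' => row 1
  'p' => row 0
  'e' => row 1
  'h' => row 0
Rows:
  Row 0: "kckph"
  Row 1: "lnke"
First row length: 5

5


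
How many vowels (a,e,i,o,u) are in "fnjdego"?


Input: fnjdego
Checking each character:
  'f' at position 0: consonant
  'n' at position 1: consonant
  'j' at position 2: consonant
  'd' at position 3: consonant
  'e' at position 4: vowel (running total: 1)
  'g' at position 5: consonant
  'o' at position 6: vowel (running total: 2)
Total vowels: 2

2


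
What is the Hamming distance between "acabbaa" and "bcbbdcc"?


Comparing "acabbaa" and "bcbbdcc" position by position:
  Position 0: 'a' vs 'b' => differ
  Position 1: 'c' vs 'c' => same
  Position 2: 'a' vs 'b' => differ
  Position 3: 'b' vs 'b' => same
  Position 4: 'b' vs 'd' => differ
  Position 5: 'a' vs 'c' => differ
  Position 6: 'a' vs 'c' => differ
Total differences (Hamming distance): 5

5


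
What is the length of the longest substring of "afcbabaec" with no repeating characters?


Input: "afcbabaec"
Sliding window (track last position of each char):
  Position 0 ('a'): window [0,0] length 1 -- new best
  Position 1 ('f'): window [0,1] length 2 -- new best
  Position 2 ('c'): window [0,2] length 3 -- new best
  Position 3 ('b'): window [0,3] length 4 -- new best
  Position 4 ('a'): repeat (last at 0), move window start to 1
  Position 4 ('a'): window [1,4] length 4
  Position 5 ('b'): repeat (last at 3), move window start to 4
  Position 5 ('b'): window [4,5] length 2
  Position 6 ('a'): repeat (last at 4), move window start to 5
  Position 6 ('a'): window [5,6] length 2
  Position 7 ('e'): window [5,7] length 3
  Position 8 ('c'): window [5,8] length 4
Longest substring with no repeats: "afcb" with length 4

4


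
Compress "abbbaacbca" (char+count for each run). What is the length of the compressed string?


Input: abbbaacbca
Runs:
  'a' x 1 => "a1"
  'b' x 3 => "b3"
  'a' x 2 => "a2"
  'c' x 1 => "c1"
  'b' x 1 => "b1"
  'c' x 1 => "c1"
  'a' x 1 => "a1"
Compressed: "a1b3a2c1b1c1a1"
Compressed length: 14

14


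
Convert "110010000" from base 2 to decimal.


Input: "110010000" in base 2
Positional expansion:
  Digit '1' (value 1) x 2^8 = 256
  Digit '1' (value 1) x 2^7 = 128
  Digit '0' (value 0) x 2^6 = 0
  Digit '0' (value 0) x 2^5 = 0
  Digit '1' (value 1) x 2^4 = 16
  Digit '0' (value 0) x 2^3 = 0
  Digit '0' (value 0) x 2^2 = 0
  Digit '0' (value 0) x 2^1 = 0
  Digit '0' (value 0) x 2^0 = 0
Sum = 400

400


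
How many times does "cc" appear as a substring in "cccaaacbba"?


Searching for "cc" in "cccaaacbba"
Scanning each position:
  Position 0: "cc" => MATCH
  Position 1: "cc" => MATCH
  Position 2: "ca" => no
  Position 3: "aa" => no
  Position 4: "aa" => no
  Position 5: "ac" => no
  Position 6: "cb" => no
  Position 7: "bb" => no
  Position 8: "ba" => no
Total occurrences: 2

2


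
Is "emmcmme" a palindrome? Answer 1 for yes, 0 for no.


Input: emmcmme
Reversed: emmcmme
  Compare pos 0 ('e') with pos 6 ('e'): match
  Compare pos 1 ('m') with pos 5 ('m'): match
  Compare pos 2 ('m') with pos 4 ('m'): match
Result: palindrome

1


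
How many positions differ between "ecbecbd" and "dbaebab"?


Comparing "ecbecbd" and "dbaebab" position by position:
  Position 0: 'e' vs 'd' => DIFFER
  Position 1: 'c' vs 'b' => DIFFER
  Position 2: 'b' vs 'a' => DIFFER
  Position 3: 'e' vs 'e' => same
  Position 4: 'c' vs 'b' => DIFFER
  Position 5: 'b' vs 'a' => DIFFER
  Position 6: 'd' vs 'b' => DIFFER
Positions that differ: 6

6


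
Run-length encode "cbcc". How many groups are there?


Input: cbcc
Scanning for consecutive runs:
  Group 1: 'c' x 1 (positions 0-0)
  Group 2: 'b' x 1 (positions 1-1)
  Group 3: 'c' x 2 (positions 2-3)
Total groups: 3

3


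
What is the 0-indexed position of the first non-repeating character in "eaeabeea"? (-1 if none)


Input: eaeabeea
Character frequencies:
  'a': 3
  'b': 1
  'e': 4
Scanning left to right for freq == 1:
  Position 0 ('e'): freq=4, skip
  Position 1 ('a'): freq=3, skip
  Position 2 ('e'): freq=4, skip
  Position 3 ('a'): freq=3, skip
  Position 4 ('b'): unique! => answer = 4

4


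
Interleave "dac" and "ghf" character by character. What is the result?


Interleaving "dac" and "ghf":
  Position 0: 'd' from first, 'g' from second => "dg"
  Position 1: 'a' from first, 'h' from second => "ah"
  Position 2: 'c' from first, 'f' from second => "cf"
Result: dgahcf

dgahcf


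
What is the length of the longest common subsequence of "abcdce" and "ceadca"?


LCS of "abcdce" and "ceadca"
DP table:
           c    e    a    d    c    a
      0    0    0    0    0    0    0
  a   0    0    0    1    1    1    1
  b   0    0    0    1    1    1    1
  c   0    1    1    1    1    2    2
  d   0    1    1    1    2    2    2
  c   0    1    1    1    2    3    3
  e   0    1    2    2    2    3    3
LCS length = dp[6][6] = 3

3


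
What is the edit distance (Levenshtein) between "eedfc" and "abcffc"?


Computing edit distance: "eedfc" -> "abcffc"
DP table:
           a    b    c    f    f    c
      0    1    2    3    4    5    6
  e   1    1    2    3    4    5    6
  e   2    2    2    3    4    5    6
  d   3    3    3    3    4    5    6
  f   4    4    4    4    3    4    5
  c   5    5    5    4    4    4    4
Edit distance = dp[5][6] = 4

4


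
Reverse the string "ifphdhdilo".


Input: ifphdhdilo
Reading characters right to left:
  Position 9: 'o'
  Position 8: 'l'
  Position 7: 'i'
  Position 6: 'd'
  Position 5: 'h'
  Position 4: 'd'
  Position 3: 'h'
  Position 2: 'p'
  Position 1: 'f'
  Position 0: 'i'
Reversed: olidhdhpfi

olidhdhpfi


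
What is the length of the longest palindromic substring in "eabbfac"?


Input: "eabbfac"
Checking substrings for palindromes:
  [2:4] "bb" (len 2) => palindrome
Longest palindromic substring: "bb" with length 2

2


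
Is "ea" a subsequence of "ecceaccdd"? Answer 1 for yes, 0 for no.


Check if "ea" is a subsequence of "ecceaccdd"
Greedy scan:
  Position 0 ('e'): matches sub[0] = 'e'
  Position 1 ('c'): no match needed
  Position 2 ('c'): no match needed
  Position 3 ('e'): no match needed
  Position 4 ('a'): matches sub[1] = 'a'
  Position 5 ('c'): no match needed
  Position 6 ('c'): no match needed
  Position 7 ('d'): no match needed
  Position 8 ('d'): no match needed
All 2 characters matched => is a subsequence

1


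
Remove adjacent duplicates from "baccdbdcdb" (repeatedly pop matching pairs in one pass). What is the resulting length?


Input: baccdbdcdb
Stack-based adjacent duplicate removal:
  Read 'b': push. Stack: b
  Read 'a': push. Stack: ba
  Read 'c': push. Stack: bac
  Read 'c': matches stack top 'c' => pop. Stack: ba
  Read 'd': push. Stack: bad
  Read 'b': push. Stack: badb
  Read 'd': push. Stack: badbd
  Read 'c': push. Stack: badbdc
  Read 'd': push. Stack: badbdcd
  Read 'b': push. Stack: badbdcdb
Final stack: "badbdcdb" (length 8)

8


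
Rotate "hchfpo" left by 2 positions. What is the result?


Input: "hchfpo", rotate left by 2
First 2 characters: "hc"
Remaining characters: "hfpo"
Concatenate remaining + first: "hfpo" + "hc" = "hfpohc"

hfpohc


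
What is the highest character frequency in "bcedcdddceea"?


Input: bcedcdddceea
Character counts:
  'a': 1
  'b': 1
  'c': 3
  'd': 4
  'e': 3
Maximum frequency: 4

4


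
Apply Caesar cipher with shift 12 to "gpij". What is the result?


Caesar cipher: shift "gpij" by 12
  'g' (pos 6) + 12 = pos 18 = 's'
  'p' (pos 15) + 12 = pos 1 = 'b'
  'i' (pos 8) + 12 = pos 20 = 'u'
  'j' (pos 9) + 12 = pos 21 = 'v'
Result: sbuv

sbuv


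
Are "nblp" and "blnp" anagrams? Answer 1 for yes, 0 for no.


Strings: "nblp", "blnp"
Sorted first:  blnp
Sorted second: blnp
Sorted forms match => anagrams

1


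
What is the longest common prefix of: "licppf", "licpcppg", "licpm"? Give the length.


Words: licppf, licpcppg, licpm
  Position 0: all 'l' => match
  Position 1: all 'i' => match
  Position 2: all 'c' => match
  Position 3: all 'p' => match
  Position 4: ('p', 'c', 'm') => mismatch, stop
LCP = "licp" (length 4)

4


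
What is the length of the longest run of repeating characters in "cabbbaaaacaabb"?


Input: "cabbbaaaacaabb"
Scanning for longest run:
  Position 1 ('a'): new char, reset run to 1
  Position 2 ('b'): new char, reset run to 1
  Position 3 ('b'): continues run of 'b', length=2
  Position 4 ('b'): continues run of 'b', length=3
  Position 5 ('a'): new char, reset run to 1
  Position 6 ('a'): continues run of 'a', length=2
  Position 7 ('a'): continues run of 'a', length=3
  Position 8 ('a'): continues run of 'a', length=4
  Position 9 ('c'): new char, reset run to 1
  Position 10 ('a'): new char, reset run to 1
  Position 11 ('a'): continues run of 'a', length=2
  Position 12 ('b'): new char, reset run to 1
  Position 13 ('b'): continues run of 'b', length=2
Longest run: 'a' with length 4

4


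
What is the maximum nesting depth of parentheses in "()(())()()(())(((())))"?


Input: "()(())()()(())(((())))"
Tracking depth:
  Position 0 '(': depth becomes 1
  Position 1 ')': depth becomes 0
  Position 2 '(': depth becomes 1
  Position 3 '(': depth becomes 2
  Position 4 ')': depth becomes 1
  Position 5 ')': depth becomes 0
  Position 6 '(': depth becomes 1
  Position 7 ')': depth becomes 0
  Position 8 '(': depth becomes 1
  Position 9 ')': depth becomes 0
  Position 10 '(': depth becomes 1
  Position 11 '(': depth becomes 2
  Position 12 ')': depth becomes 1
  Position 13 ')': depth becomes 0
  Position 14 '(': depth becomes 1
  Position 15 '(': depth becomes 2
  Position 16 '(': depth becomes 3
  Position 17 '(': depth becomes 4
  Position 18 ')': depth becomes 3
  Position 19 ')': depth becomes 2
  Position 20 ')': depth becomes 1
  Position 21 ')': depth becomes 0
Maximum depth reached: 4

4


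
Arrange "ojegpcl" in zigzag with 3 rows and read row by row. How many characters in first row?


Zigzag "ojegpcl" into 3 rows:
Placing characters:
  'o' => row 0
  'j' => row 1
  'e' => row 2
  'g' => row 1
  'p' => row 0
  'c' => row 1
  'l' => row 2
Rows:
  Row 0: "op"
  Row 1: "jgc"
  Row 2: "el"
First row length: 2

2


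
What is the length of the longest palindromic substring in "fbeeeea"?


Input: "fbeeeea"
Checking substrings for palindromes:
  [2:6] "eeee" (len 4) => palindrome
  [2:5] "eee" (len 3) => palindrome
  [3:6] "eee" (len 3) => palindrome
  [2:4] "ee" (len 2) => palindrome
  [3:5] "ee" (len 2) => palindrome
  [4:6] "ee" (len 2) => palindrome
Longest palindromic substring: "eeee" with length 4

4


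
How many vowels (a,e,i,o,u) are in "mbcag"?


Input: mbcag
Checking each character:
  'm' at position 0: consonant
  'b' at position 1: consonant
  'c' at position 2: consonant
  'a' at position 3: vowel (running total: 1)
  'g' at position 4: consonant
Total vowels: 1

1


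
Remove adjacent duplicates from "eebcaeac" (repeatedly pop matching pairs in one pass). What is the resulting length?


Input: eebcaeac
Stack-based adjacent duplicate removal:
  Read 'e': push. Stack: e
  Read 'e': matches stack top 'e' => pop. Stack: (empty)
  Read 'b': push. Stack: b
  Read 'c': push. Stack: bc
  Read 'a': push. Stack: bca
  Read 'e': push. Stack: bcae
  Read 'a': push. Stack: bcaea
  Read 'c': push. Stack: bcaeac
Final stack: "bcaeac" (length 6)

6


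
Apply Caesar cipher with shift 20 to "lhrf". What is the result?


Caesar cipher: shift "lhrf" by 20
  'l' (pos 11) + 20 = pos 5 = 'f'
  'h' (pos 7) + 20 = pos 1 = 'b'
  'r' (pos 17) + 20 = pos 11 = 'l'
  'f' (pos 5) + 20 = pos 25 = 'z'
Result: fblz

fblz


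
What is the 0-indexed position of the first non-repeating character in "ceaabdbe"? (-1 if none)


Input: ceaabdbe
Character frequencies:
  'a': 2
  'b': 2
  'c': 1
  'd': 1
  'e': 2
Scanning left to right for freq == 1:
  Position 0 ('c'): unique! => answer = 0

0


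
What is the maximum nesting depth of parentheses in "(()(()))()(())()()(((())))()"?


Input: "(()(()))()(())()()(((())))()"
Tracking depth:
  Position 0 '(': depth becomes 1
  Position 1 '(': depth becomes 2
  Position 2 ')': depth becomes 1
  Position 3 '(': depth becomes 2
  Position 4 '(': depth becomes 3
  Position 5 ')': depth becomes 2
  Position 6 ')': depth becomes 1
  Position 7 ')': depth becomes 0
  Position 8 '(': depth becomes 1
  Position 9 ')': depth becomes 0
  Position 10 '(': depth becomes 1
  Position 11 '(': depth becomes 2
  Position 12 ')': depth becomes 1
  Position 13 ')': depth becomes 0
  Position 14 '(': depth becomes 1
  Position 15 ')': depth becomes 0
  Position 16 '(': depth becomes 1
  Position 17 ')': depth becomes 0
  Position 18 '(': depth becomes 1
  Position 19 '(': depth becomes 2
  Position 20 '(': depth becomes 3
  Position 21 '(': depth becomes 4
  Position 22 ')': depth becomes 3
  Position 23 ')': depth becomes 2
  Position 24 ')': depth becomes 1
  Position 25 ')': depth becomes 0
  Position 26 '(': depth becomes 1
  Position 27 ')': depth becomes 0
Maximum depth reached: 4

4


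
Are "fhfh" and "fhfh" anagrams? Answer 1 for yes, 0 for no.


Strings: "fhfh", "fhfh"
Sorted first:  ffhh
Sorted second: ffhh
Sorted forms match => anagrams

1


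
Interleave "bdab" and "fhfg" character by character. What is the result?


Interleaving "bdab" and "fhfg":
  Position 0: 'b' from first, 'f' from second => "bf"
  Position 1: 'd' from first, 'h' from second => "dh"
  Position 2: 'a' from first, 'f' from second => "af"
  Position 3: 'b' from first, 'g' from second => "bg"
Result: bfdhafbg

bfdhafbg


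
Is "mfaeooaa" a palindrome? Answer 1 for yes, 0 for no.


Input: mfaeooaa
Reversed: aaooeafm
  Compare pos 0 ('m') with pos 7 ('a'): MISMATCH
  Compare pos 1 ('f') with pos 6 ('a'): MISMATCH
  Compare pos 2 ('a') with pos 5 ('o'): MISMATCH
  Compare pos 3 ('e') with pos 4 ('o'): MISMATCH
Result: not a palindrome

0


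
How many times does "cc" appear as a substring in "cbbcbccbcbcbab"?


Searching for "cc" in "cbbcbccbcbcbab"
Scanning each position:
  Position 0: "cb" => no
  Position 1: "bb" => no
  Position 2: "bc" => no
  Position 3: "cb" => no
  Position 4: "bc" => no
  Position 5: "cc" => MATCH
  Position 6: "cb" => no
  Position 7: "bc" => no
  Position 8: "cb" => no
  Position 9: "bc" => no
  Position 10: "cb" => no
  Position 11: "ba" => no
  Position 12: "ab" => no
Total occurrences: 1

1


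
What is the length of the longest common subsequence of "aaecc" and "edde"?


LCS of "aaecc" and "edde"
DP table:
           e    d    d    e
      0    0    0    0    0
  a   0    0    0    0    0
  a   0    0    0    0    0
  e   0    1    1    1    1
  c   0    1    1    1    1
  c   0    1    1    1    1
LCS length = dp[5][4] = 1

1


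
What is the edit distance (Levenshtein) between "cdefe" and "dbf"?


Computing edit distance: "cdefe" -> "dbf"
DP table:
           d    b    f
      0    1    2    3
  c   1    1    2    3
  d   2    1    2    3
  e   3    2    2    3
  f   4    3    3    2
  e   5    4    4    3
Edit distance = dp[5][3] = 3

3


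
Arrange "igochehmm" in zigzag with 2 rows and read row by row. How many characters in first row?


Zigzag "igochehmm" into 2 rows:
Placing characters:
  'i' => row 0
  'g' => row 1
  'o' => row 0
  'c' => row 1
  'h' => row 0
  'e' => row 1
  'h' => row 0
  'm' => row 1
  'm' => row 0
Rows:
  Row 0: "iohhm"
  Row 1: "gcem"
First row length: 5

5


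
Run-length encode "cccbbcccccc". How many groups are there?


Input: cccbbcccccc
Scanning for consecutive runs:
  Group 1: 'c' x 3 (positions 0-2)
  Group 2: 'b' x 2 (positions 3-4)
  Group 3: 'c' x 6 (positions 5-10)
Total groups: 3

3


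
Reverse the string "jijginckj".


Input: jijginckj
Reading characters right to left:
  Position 8: 'j'
  Position 7: 'k'
  Position 6: 'c'
  Position 5: 'n'
  Position 4: 'i'
  Position 3: 'g'
  Position 2: 'j'
  Position 1: 'i'
  Position 0: 'j'
Reversed: jkcnigjij

jkcnigjij


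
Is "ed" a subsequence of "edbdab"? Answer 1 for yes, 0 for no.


Check if "ed" is a subsequence of "edbdab"
Greedy scan:
  Position 0 ('e'): matches sub[0] = 'e'
  Position 1 ('d'): matches sub[1] = 'd'
  Position 2 ('b'): no match needed
  Position 3 ('d'): no match needed
  Position 4 ('a'): no match needed
  Position 5 ('b'): no match needed
All 2 characters matched => is a subsequence

1


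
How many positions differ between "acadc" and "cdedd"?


Comparing "acadc" and "cdedd" position by position:
  Position 0: 'a' vs 'c' => DIFFER
  Position 1: 'c' vs 'd' => DIFFER
  Position 2: 'a' vs 'e' => DIFFER
  Position 3: 'd' vs 'd' => same
  Position 4: 'c' vs 'd' => DIFFER
Positions that differ: 4

4


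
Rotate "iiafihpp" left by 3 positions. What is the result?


Input: "iiafihpp", rotate left by 3
First 3 characters: "iia"
Remaining characters: "fihpp"
Concatenate remaining + first: "fihpp" + "iia" = "fihppiia"

fihppiia


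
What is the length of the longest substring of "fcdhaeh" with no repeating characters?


Input: "fcdhaeh"
Sliding window (track last position of each char):
  Position 0 ('f'): window [0,0] length 1 -- new best
  Position 1 ('c'): window [0,1] length 2 -- new best
  Position 2 ('d'): window [0,2] length 3 -- new best
  Position 3 ('h'): window [0,3] length 4 -- new best
  Position 4 ('a'): window [0,4] length 5 -- new best
  Position 5 ('e'): window [0,5] length 6 -- new best
  Position 6 ('h'): repeat (last at 3), move window start to 4
  Position 6 ('h'): window [4,6] length 3
Longest substring with no repeats: "fcdhae" with length 6

6


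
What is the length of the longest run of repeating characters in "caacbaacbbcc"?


Input: "caacbaacbbcc"
Scanning for longest run:
  Position 1 ('a'): new char, reset run to 1
  Position 2 ('a'): continues run of 'a', length=2
  Position 3 ('c'): new char, reset run to 1
  Position 4 ('b'): new char, reset run to 1
  Position 5 ('a'): new char, reset run to 1
  Position 6 ('a'): continues run of 'a', length=2
  Position 7 ('c'): new char, reset run to 1
  Position 8 ('b'): new char, reset run to 1
  Position 9 ('b'): continues run of 'b', length=2
  Position 10 ('c'): new char, reset run to 1
  Position 11 ('c'): continues run of 'c', length=2
Longest run: 'a' with length 2

2


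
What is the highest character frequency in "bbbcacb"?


Input: bbbcacb
Character counts:
  'a': 1
  'b': 4
  'c': 2
Maximum frequency: 4

4


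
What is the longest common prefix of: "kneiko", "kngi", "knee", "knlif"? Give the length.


Words: kneiko, kngi, knee, knlif
  Position 0: all 'k' => match
  Position 1: all 'n' => match
  Position 2: ('e', 'g', 'e', 'l') => mismatch, stop
LCP = "kn" (length 2)

2


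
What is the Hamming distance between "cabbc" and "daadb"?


Comparing "cabbc" and "daadb" position by position:
  Position 0: 'c' vs 'd' => differ
  Position 1: 'a' vs 'a' => same
  Position 2: 'b' vs 'a' => differ
  Position 3: 'b' vs 'd' => differ
  Position 4: 'c' vs 'b' => differ
Total differences (Hamming distance): 4

4


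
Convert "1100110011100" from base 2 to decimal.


Input: "1100110011100" in base 2
Positional expansion:
  Digit '1' (value 1) x 2^12 = 4096
  Digit '1' (value 1) x 2^11 = 2048
  Digit '0' (value 0) x 2^10 = 0
  Digit '0' (value 0) x 2^9 = 0
  Digit '1' (value 1) x 2^8 = 256
  Digit '1' (value 1) x 2^7 = 128
  Digit '0' (value 0) x 2^6 = 0
  Digit '0' (value 0) x 2^5 = 0
  Digit '1' (value 1) x 2^4 = 16
  Digit '1' (value 1) x 2^3 = 8
  Digit '1' (value 1) x 2^2 = 4
  Digit '0' (value 0) x 2^1 = 0
  Digit '0' (value 0) x 2^0 = 0
Sum = 6556

6556


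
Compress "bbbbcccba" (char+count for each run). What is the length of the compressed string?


Input: bbbbcccba
Runs:
  'b' x 4 => "b4"
  'c' x 3 => "c3"
  'b' x 1 => "b1"
  'a' x 1 => "a1"
Compressed: "b4c3b1a1"
Compressed length: 8

8


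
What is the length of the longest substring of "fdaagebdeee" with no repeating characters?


Input: "fdaagebdeee"
Sliding window (track last position of each char):
  Position 0 ('f'): window [0,0] length 1 -- new best
  Position 1 ('d'): window [0,1] length 2 -- new best
  Position 2 ('a'): window [0,2] length 3 -- new best
  Position 3 ('a'): repeat (last at 2), move window start to 3
  Position 3 ('a'): window [3,3] length 1
  Position 4 ('g'): window [3,4] length 2
  Position 5 ('e'): window [3,5] length 3
  Position 6 ('b'): window [3,6] length 4 -- new best
  Position 7 ('d'): window [3,7] length 5 -- new best
  Position 8 ('e'): repeat (last at 5), move window start to 6
  Position 8 ('e'): window [6,8] length 3
  Position 9 ('e'): repeat (last at 8), move window start to 9
  Position 9 ('e'): window [9,9] length 1
  Position 10 ('e'): repeat (last at 9), move window start to 10
  Position 10 ('e'): window [10,10] length 1
Longest substring with no repeats: "agebd" with length 5

5


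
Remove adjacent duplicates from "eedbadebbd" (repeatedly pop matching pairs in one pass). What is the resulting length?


Input: eedbadebbd
Stack-based adjacent duplicate removal:
  Read 'e': push. Stack: e
  Read 'e': matches stack top 'e' => pop. Stack: (empty)
  Read 'd': push. Stack: d
  Read 'b': push. Stack: db
  Read 'a': push. Stack: dba
  Read 'd': push. Stack: dbad
  Read 'e': push. Stack: dbade
  Read 'b': push. Stack: dbadeb
  Read 'b': matches stack top 'b' => pop. Stack: dbade
  Read 'd': push. Stack: dbaded
Final stack: "dbaded" (length 6)

6


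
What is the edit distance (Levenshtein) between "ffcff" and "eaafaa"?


Computing edit distance: "ffcff" -> "eaafaa"
DP table:
           e    a    a    f    a    a
      0    1    2    3    4    5    6
  f   1    1    2    3    3    4    5
  f   2    2    2    3    3    4    5
  c   3    3    3    3    4    4    5
  f   4    4    4    4    3    4    5
  f   5    5    5    5    4    4    5
Edit distance = dp[5][6] = 5

5


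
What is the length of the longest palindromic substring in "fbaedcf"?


Input: "fbaedcf"
Checking substrings for palindromes:
  No multi-char palindromic substrings found
Longest palindromic substring: "f" with length 1

1


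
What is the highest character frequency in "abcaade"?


Input: abcaade
Character counts:
  'a': 3
  'b': 1
  'c': 1
  'd': 1
  'e': 1
Maximum frequency: 3

3


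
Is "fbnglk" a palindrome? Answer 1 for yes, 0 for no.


Input: fbnglk
Reversed: klgnbf
  Compare pos 0 ('f') with pos 5 ('k'): MISMATCH
  Compare pos 1 ('b') with pos 4 ('l'): MISMATCH
  Compare pos 2 ('n') with pos 3 ('g'): MISMATCH
Result: not a palindrome

0


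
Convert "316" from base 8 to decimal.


Input: "316" in base 8
Positional expansion:
  Digit '3' (value 3) x 8^2 = 192
  Digit '1' (value 1) x 8^1 = 8
  Digit '6' (value 6) x 8^0 = 6
Sum = 206

206


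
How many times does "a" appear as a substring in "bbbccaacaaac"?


Searching for "a" in "bbbccaacaaac"
Scanning each position:
  Position 0: "b" => no
  Position 1: "b" => no
  Position 2: "b" => no
  Position 3: "c" => no
  Position 4: "c" => no
  Position 5: "a" => MATCH
  Position 6: "a" => MATCH
  Position 7: "c" => no
  Position 8: "a" => MATCH
  Position 9: "a" => MATCH
  Position 10: "a" => MATCH
  Position 11: "c" => no
Total occurrences: 5

5


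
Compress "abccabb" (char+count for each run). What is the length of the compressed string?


Input: abccabb
Runs:
  'a' x 1 => "a1"
  'b' x 1 => "b1"
  'c' x 2 => "c2"
  'a' x 1 => "a1"
  'b' x 2 => "b2"
Compressed: "a1b1c2a1b2"
Compressed length: 10

10


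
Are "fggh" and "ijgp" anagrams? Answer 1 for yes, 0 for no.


Strings: "fggh", "ijgp"
Sorted first:  fggh
Sorted second: gijp
Differ at position 0: 'f' vs 'g' => not anagrams

0


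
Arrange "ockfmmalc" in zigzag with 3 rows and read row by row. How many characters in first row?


Zigzag "ockfmmalc" into 3 rows:
Placing characters:
  'o' => row 0
  'c' => row 1
  'k' => row 2
  'f' => row 1
  'm' => row 0
  'm' => row 1
  'a' => row 2
  'l' => row 1
  'c' => row 0
Rows:
  Row 0: "omc"
  Row 1: "cfml"
  Row 2: "ka"
First row length: 3

3


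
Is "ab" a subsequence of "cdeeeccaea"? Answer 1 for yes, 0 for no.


Check if "ab" is a subsequence of "cdeeeccaea"
Greedy scan:
  Position 0 ('c'): no match needed
  Position 1 ('d'): no match needed
  Position 2 ('e'): no match needed
  Position 3 ('e'): no match needed
  Position 4 ('e'): no match needed
  Position 5 ('c'): no match needed
  Position 6 ('c'): no match needed
  Position 7 ('a'): matches sub[0] = 'a'
  Position 8 ('e'): no match needed
  Position 9 ('a'): no match needed
Only matched 1/2 characters => not a subsequence

0


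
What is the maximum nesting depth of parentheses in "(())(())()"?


Input: "(())(())()"
Tracking depth:
  Position 0 '(': depth becomes 1
  Position 1 '(': depth becomes 2
  Position 2 ')': depth becomes 1
  Position 3 ')': depth becomes 0
  Position 4 '(': depth becomes 1
  Position 5 '(': depth becomes 2
  Position 6 ')': depth becomes 1
  Position 7 ')': depth becomes 0
  Position 8 '(': depth becomes 1
  Position 9 ')': depth becomes 0
Maximum depth reached: 2

2


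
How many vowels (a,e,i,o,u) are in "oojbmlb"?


Input: oojbmlb
Checking each character:
  'o' at position 0: vowel (running total: 1)
  'o' at position 1: vowel (running total: 2)
  'j' at position 2: consonant
  'b' at position 3: consonant
  'm' at position 4: consonant
  'l' at position 5: consonant
  'b' at position 6: consonant
Total vowels: 2

2


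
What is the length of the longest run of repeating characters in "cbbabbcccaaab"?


Input: "cbbabbcccaaab"
Scanning for longest run:
  Position 1 ('b'): new char, reset run to 1
  Position 2 ('b'): continues run of 'b', length=2
  Position 3 ('a'): new char, reset run to 1
  Position 4 ('b'): new char, reset run to 1
  Position 5 ('b'): continues run of 'b', length=2
  Position 6 ('c'): new char, reset run to 1
  Position 7 ('c'): continues run of 'c', length=2
  Position 8 ('c'): continues run of 'c', length=3
  Position 9 ('a'): new char, reset run to 1
  Position 10 ('a'): continues run of 'a', length=2
  Position 11 ('a'): continues run of 'a', length=3
  Position 12 ('b'): new char, reset run to 1
Longest run: 'c' with length 3

3


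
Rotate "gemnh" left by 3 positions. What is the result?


Input: "gemnh", rotate left by 3
First 3 characters: "gem"
Remaining characters: "nh"
Concatenate remaining + first: "nh" + "gem" = "nhgem"

nhgem


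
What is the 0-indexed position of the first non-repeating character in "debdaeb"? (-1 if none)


Input: debdaeb
Character frequencies:
  'a': 1
  'b': 2
  'd': 2
  'e': 2
Scanning left to right for freq == 1:
  Position 0 ('d'): freq=2, skip
  Position 1 ('e'): freq=2, skip
  Position 2 ('b'): freq=2, skip
  Position 3 ('d'): freq=2, skip
  Position 4 ('a'): unique! => answer = 4

4


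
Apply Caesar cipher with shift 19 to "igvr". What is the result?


Caesar cipher: shift "igvr" by 19
  'i' (pos 8) + 19 = pos 1 = 'b'
  'g' (pos 6) + 19 = pos 25 = 'z'
  'v' (pos 21) + 19 = pos 14 = 'o'
  'r' (pos 17) + 19 = pos 10 = 'k'
Result: bzok

bzok


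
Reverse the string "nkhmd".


Input: nkhmd
Reading characters right to left:
  Position 4: 'd'
  Position 3: 'm'
  Position 2: 'h'
  Position 1: 'k'
  Position 0: 'n'
Reversed: dmhkn

dmhkn


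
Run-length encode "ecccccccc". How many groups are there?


Input: ecccccccc
Scanning for consecutive runs:
  Group 1: 'e' x 1 (positions 0-0)
  Group 2: 'c' x 8 (positions 1-8)
Total groups: 2

2


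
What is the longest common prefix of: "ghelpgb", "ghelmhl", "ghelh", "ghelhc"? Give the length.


Words: ghelpgb, ghelmhl, ghelh, ghelhc
  Position 0: all 'g' => match
  Position 1: all 'h' => match
  Position 2: all 'e' => match
  Position 3: all 'l' => match
  Position 4: ('p', 'm', 'h', 'h') => mismatch, stop
LCP = "ghel" (length 4)

4


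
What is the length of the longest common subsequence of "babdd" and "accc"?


LCS of "babdd" and "accc"
DP table:
           a    c    c    c
      0    0    0    0    0
  b   0    0    0    0    0
  a   0    1    1    1    1
  b   0    1    1    1    1
  d   0    1    1    1    1
  d   0    1    1    1    1
LCS length = dp[5][4] = 1

1


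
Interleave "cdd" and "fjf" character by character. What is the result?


Interleaving "cdd" and "fjf":
  Position 0: 'c' from first, 'f' from second => "cf"
  Position 1: 'd' from first, 'j' from second => "dj"
  Position 2: 'd' from first, 'f' from second => "df"
Result: cfdjdf

cfdjdf


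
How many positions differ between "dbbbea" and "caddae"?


Comparing "dbbbea" and "caddae" position by position:
  Position 0: 'd' vs 'c' => DIFFER
  Position 1: 'b' vs 'a' => DIFFER
  Position 2: 'b' vs 'd' => DIFFER
  Position 3: 'b' vs 'd' => DIFFER
  Position 4: 'e' vs 'a' => DIFFER
  Position 5: 'a' vs 'e' => DIFFER
Positions that differ: 6

6


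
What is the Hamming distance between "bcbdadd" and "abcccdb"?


Comparing "bcbdadd" and "abcccdb" position by position:
  Position 0: 'b' vs 'a' => differ
  Position 1: 'c' vs 'b' => differ
  Position 2: 'b' vs 'c' => differ
  Position 3: 'd' vs 'c' => differ
  Position 4: 'a' vs 'c' => differ
  Position 5: 'd' vs 'd' => same
  Position 6: 'd' vs 'b' => differ
Total differences (Hamming distance): 6

6


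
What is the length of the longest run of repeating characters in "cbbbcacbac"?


Input: "cbbbcacbac"
Scanning for longest run:
  Position 1 ('b'): new char, reset run to 1
  Position 2 ('b'): continues run of 'b', length=2
  Position 3 ('b'): continues run of 'b', length=3
  Position 4 ('c'): new char, reset run to 1
  Position 5 ('a'): new char, reset run to 1
  Position 6 ('c'): new char, reset run to 1
  Position 7 ('b'): new char, reset run to 1
  Position 8 ('a'): new char, reset run to 1
  Position 9 ('c'): new char, reset run to 1
Longest run: 'b' with length 3

3


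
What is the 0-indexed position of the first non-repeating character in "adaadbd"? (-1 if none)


Input: adaadbd
Character frequencies:
  'a': 3
  'b': 1
  'd': 3
Scanning left to right for freq == 1:
  Position 0 ('a'): freq=3, skip
  Position 1 ('d'): freq=3, skip
  Position 2 ('a'): freq=3, skip
  Position 3 ('a'): freq=3, skip
  Position 4 ('d'): freq=3, skip
  Position 5 ('b'): unique! => answer = 5

5


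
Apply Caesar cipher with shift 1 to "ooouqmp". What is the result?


Caesar cipher: shift "ooouqmp" by 1
  'o' (pos 14) + 1 = pos 15 = 'p'
  'o' (pos 14) + 1 = pos 15 = 'p'
  'o' (pos 14) + 1 = pos 15 = 'p'
  'u' (pos 20) + 1 = pos 21 = 'v'
  'q' (pos 16) + 1 = pos 17 = 'r'
  'm' (pos 12) + 1 = pos 13 = 'n'
  'p' (pos 15) + 1 = pos 16 = 'q'
Result: pppvrnq

pppvrnq


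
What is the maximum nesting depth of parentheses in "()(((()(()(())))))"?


Input: "()(((()(()(())))))"
Tracking depth:
  Position 0 '(': depth becomes 1
  Position 1 ')': depth becomes 0
  Position 2 '(': depth becomes 1
  Position 3 '(': depth becomes 2
  Position 4 '(': depth becomes 3
  Position 5 '(': depth becomes 4
  Position 6 ')': depth becomes 3
  Position 7 '(': depth becomes 4
  Position 8 '(': depth becomes 5
  Position 9 ')': depth becomes 4
  Position 10 '(': depth becomes 5
  Position 11 '(': depth becomes 6
  Position 12 ')': depth becomes 5
  Position 13 ')': depth becomes 4
  Position 14 ')': depth becomes 3
  Position 15 ')': depth becomes 2
  Position 16 ')': depth becomes 1
  Position 17 ')': depth becomes 0
Maximum depth reached: 6

6


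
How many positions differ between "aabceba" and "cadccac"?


Comparing "aabceba" and "cadccac" position by position:
  Position 0: 'a' vs 'c' => DIFFER
  Position 1: 'a' vs 'a' => same
  Position 2: 'b' vs 'd' => DIFFER
  Position 3: 'c' vs 'c' => same
  Position 4: 'e' vs 'c' => DIFFER
  Position 5: 'b' vs 'a' => DIFFER
  Position 6: 'a' vs 'c' => DIFFER
Positions that differ: 5

5


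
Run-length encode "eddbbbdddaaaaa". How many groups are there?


Input: eddbbbdddaaaaa
Scanning for consecutive runs:
  Group 1: 'e' x 1 (positions 0-0)
  Group 2: 'd' x 2 (positions 1-2)
  Group 3: 'b' x 3 (positions 3-5)
  Group 4: 'd' x 3 (positions 6-8)
  Group 5: 'a' x 5 (positions 9-13)
Total groups: 5

5


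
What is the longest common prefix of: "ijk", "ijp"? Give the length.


Words: ijk, ijp
  Position 0: all 'i' => match
  Position 1: all 'j' => match
  Position 2: ('k', 'p') => mismatch, stop
LCP = "ij" (length 2)

2


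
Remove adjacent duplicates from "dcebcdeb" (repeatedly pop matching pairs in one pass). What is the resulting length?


Input: dcebcdeb
Stack-based adjacent duplicate removal:
  Read 'd': push. Stack: d
  Read 'c': push. Stack: dc
  Read 'e': push. Stack: dce
  Read 'b': push. Stack: dceb
  Read 'c': push. Stack: dcebc
  Read 'd': push. Stack: dcebcd
  Read 'e': push. Stack: dcebcde
  Read 'b': push. Stack: dcebcdeb
Final stack: "dcebcdeb" (length 8)

8


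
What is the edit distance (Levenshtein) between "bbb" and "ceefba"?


Computing edit distance: "bbb" -> "ceefba"
DP table:
           c    e    e    f    b    a
      0    1    2    3    4    5    6
  b   1    1    2    3    4    4    5
  b   2    2    2    3    4    4    5
  b   3    3    3    3    4    4    5
Edit distance = dp[3][6] = 5

5


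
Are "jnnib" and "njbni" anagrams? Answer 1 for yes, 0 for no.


Strings: "jnnib", "njbni"
Sorted first:  bijnn
Sorted second: bijnn
Sorted forms match => anagrams

1


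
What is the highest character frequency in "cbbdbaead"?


Input: cbbdbaead
Character counts:
  'a': 2
  'b': 3
  'c': 1
  'd': 2
  'e': 1
Maximum frequency: 3

3


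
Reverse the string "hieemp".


Input: hieemp
Reading characters right to left:
  Position 5: 'p'
  Position 4: 'm'
  Position 3: 'e'
  Position 2: 'e'
  Position 1: 'i'
  Position 0: 'h'
Reversed: pmeeih

pmeeih


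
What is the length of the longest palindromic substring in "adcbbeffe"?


Input: "adcbbeffe"
Checking substrings for palindromes:
  [5:9] "effe" (len 4) => palindrome
  [3:5] "bb" (len 2) => palindrome
  [6:8] "ff" (len 2) => palindrome
Longest palindromic substring: "effe" with length 4

4


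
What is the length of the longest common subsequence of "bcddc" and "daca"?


LCS of "bcddc" and "daca"
DP table:
           d    a    c    a
      0    0    0    0    0
  b   0    0    0    0    0
  c   0    0    0    1    1
  d   0    1    1    1    1
  d   0    1    1    1    1
  c   0    1    1    2    2
LCS length = dp[5][4] = 2

2


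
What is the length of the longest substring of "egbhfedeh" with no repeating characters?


Input: "egbhfedeh"
Sliding window (track last position of each char):
  Position 0 ('e'): window [0,0] length 1 -- new best
  Position 1 ('g'): window [0,1] length 2 -- new best
  Position 2 ('b'): window [0,2] length 3 -- new best
  Position 3 ('h'): window [0,3] length 4 -- new best
  Position 4 ('f'): window [0,4] length 5 -- new best
  Position 5 ('e'): repeat (last at 0), move window start to 1
  Position 5 ('e'): window [1,5] length 5
  Position 6 ('d'): window [1,6] length 6 -- new best
  Position 7 ('e'): repeat (last at 5), move window start to 6
  Position 7 ('e'): window [6,7] length 2
  Position 8 ('h'): window [6,8] length 3
Longest substring with no repeats: "gbhfed" with length 6

6


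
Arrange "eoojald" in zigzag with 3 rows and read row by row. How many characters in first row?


Zigzag "eoojald" into 3 rows:
Placing characters:
  'e' => row 0
  'o' => row 1
  'o' => row 2
  'j' => row 1
  'a' => row 0
  'l' => row 1
  'd' => row 2
Rows:
  Row 0: "ea"
  Row 1: "ojl"
  Row 2: "od"
First row length: 2

2


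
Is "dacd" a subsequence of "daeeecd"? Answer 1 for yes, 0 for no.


Check if "dacd" is a subsequence of "daeeecd"
Greedy scan:
  Position 0 ('d'): matches sub[0] = 'd'
  Position 1 ('a'): matches sub[1] = 'a'
  Position 2 ('e'): no match needed
  Position 3 ('e'): no match needed
  Position 4 ('e'): no match needed
  Position 5 ('c'): matches sub[2] = 'c'
  Position 6 ('d'): matches sub[3] = 'd'
All 4 characters matched => is a subsequence

1


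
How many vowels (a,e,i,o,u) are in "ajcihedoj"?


Input: ajcihedoj
Checking each character:
  'a' at position 0: vowel (running total: 1)
  'j' at position 1: consonant
  'c' at position 2: consonant
  'i' at position 3: vowel (running total: 2)
  'h' at position 4: consonant
  'e' at position 5: vowel (running total: 3)
  'd' at position 6: consonant
  'o' at position 7: vowel (running total: 4)
  'j' at position 8: consonant
Total vowels: 4

4


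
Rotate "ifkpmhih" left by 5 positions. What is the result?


Input: "ifkpmhih", rotate left by 5
First 5 characters: "ifkpm"
Remaining characters: "hih"
Concatenate remaining + first: "hih" + "ifkpm" = "hihifkpm"

hihifkpm


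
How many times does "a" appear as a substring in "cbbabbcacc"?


Searching for "a" in "cbbabbcacc"
Scanning each position:
  Position 0: "c" => no
  Position 1: "b" => no
  Position 2: "b" => no
  Position 3: "a" => MATCH
  Position 4: "b" => no
  Position 5: "b" => no
  Position 6: "c" => no
  Position 7: "a" => MATCH
  Position 8: "c" => no
  Position 9: "c" => no
Total occurrences: 2

2


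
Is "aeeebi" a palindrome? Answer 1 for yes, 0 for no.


Input: aeeebi
Reversed: ibeeea
  Compare pos 0 ('a') with pos 5 ('i'): MISMATCH
  Compare pos 1 ('e') with pos 4 ('b'): MISMATCH
  Compare pos 2 ('e') with pos 3 ('e'): match
Result: not a palindrome

0


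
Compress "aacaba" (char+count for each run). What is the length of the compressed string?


Input: aacaba
Runs:
  'a' x 2 => "a2"
  'c' x 1 => "c1"
  'a' x 1 => "a1"
  'b' x 1 => "b1"
  'a' x 1 => "a1"
Compressed: "a2c1a1b1a1"
Compressed length: 10

10


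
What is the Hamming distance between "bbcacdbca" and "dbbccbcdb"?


Comparing "bbcacdbca" and "dbbccbcdb" position by position:
  Position 0: 'b' vs 'd' => differ
  Position 1: 'b' vs 'b' => same
  Position 2: 'c' vs 'b' => differ
  Position 3: 'a' vs 'c' => differ
  Position 4: 'c' vs 'c' => same
  Position 5: 'd' vs 'b' => differ
  Position 6: 'b' vs 'c' => differ
  Position 7: 'c' vs 'd' => differ
  Position 8: 'a' vs 'b' => differ
Total differences (Hamming distance): 7

7


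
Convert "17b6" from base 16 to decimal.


Input: "17b6" in base 16
Positional expansion:
  Digit '1' (value 1) x 16^3 = 4096
  Digit '7' (value 7) x 16^2 = 1792
  Digit 'b' (value 11) x 16^1 = 176
  Digit '6' (value 6) x 16^0 = 6
Sum = 6070

6070


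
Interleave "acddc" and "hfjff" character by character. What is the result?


Interleaving "acddc" and "hfjff":
  Position 0: 'a' from first, 'h' from second => "ah"
  Position 1: 'c' from first, 'f' from second => "cf"
  Position 2: 'd' from first, 'j' from second => "dj"
  Position 3: 'd' from first, 'f' from second => "df"
  Position 4: 'c' from first, 'f' from second => "cf"
Result: ahcfdjdfcf

ahcfdjdfcf
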